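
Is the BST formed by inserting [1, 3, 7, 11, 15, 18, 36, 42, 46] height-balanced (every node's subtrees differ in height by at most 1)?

Tree (level-order array): [1, None, 3, None, 7, None, 11, None, 15, None, 18, None, 36, None, 42, None, 46]
Definition: a tree is height-balanced if, at every node, |h(left) - h(right)| <= 1 (empty subtree has height -1).
Bottom-up per-node check:
  node 46: h_left=-1, h_right=-1, diff=0 [OK], height=0
  node 42: h_left=-1, h_right=0, diff=1 [OK], height=1
  node 36: h_left=-1, h_right=1, diff=2 [FAIL (|-1-1|=2 > 1)], height=2
  node 18: h_left=-1, h_right=2, diff=3 [FAIL (|-1-2|=3 > 1)], height=3
  node 15: h_left=-1, h_right=3, diff=4 [FAIL (|-1-3|=4 > 1)], height=4
  node 11: h_left=-1, h_right=4, diff=5 [FAIL (|-1-4|=5 > 1)], height=5
  node 7: h_left=-1, h_right=5, diff=6 [FAIL (|-1-5|=6 > 1)], height=6
  node 3: h_left=-1, h_right=6, diff=7 [FAIL (|-1-6|=7 > 1)], height=7
  node 1: h_left=-1, h_right=7, diff=8 [FAIL (|-1-7|=8 > 1)], height=8
Node 36 violates the condition: |-1 - 1| = 2 > 1.
Result: Not balanced


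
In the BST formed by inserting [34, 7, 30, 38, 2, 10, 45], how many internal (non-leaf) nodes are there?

Tree built from: [34, 7, 30, 38, 2, 10, 45]
Tree (level-order array): [34, 7, 38, 2, 30, None, 45, None, None, 10]
Rule: An internal node has at least one child.
Per-node child counts:
  node 34: 2 child(ren)
  node 7: 2 child(ren)
  node 2: 0 child(ren)
  node 30: 1 child(ren)
  node 10: 0 child(ren)
  node 38: 1 child(ren)
  node 45: 0 child(ren)
Matching nodes: [34, 7, 30, 38]
Count of internal (non-leaf) nodes: 4


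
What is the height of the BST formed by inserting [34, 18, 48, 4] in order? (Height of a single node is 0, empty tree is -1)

Insertion order: [34, 18, 48, 4]
Tree (level-order array): [34, 18, 48, 4]
Compute height bottom-up (empty subtree = -1):
  height(4) = 1 + max(-1, -1) = 0
  height(18) = 1 + max(0, -1) = 1
  height(48) = 1 + max(-1, -1) = 0
  height(34) = 1 + max(1, 0) = 2
Height = 2


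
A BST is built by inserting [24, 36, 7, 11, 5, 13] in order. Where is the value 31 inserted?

Starting tree (level order): [24, 7, 36, 5, 11, None, None, None, None, None, 13]
Insertion path: 24 -> 36
Result: insert 31 as left child of 36
Final tree (level order): [24, 7, 36, 5, 11, 31, None, None, None, None, 13]


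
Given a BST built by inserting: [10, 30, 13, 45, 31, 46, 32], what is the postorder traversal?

Tree insertion order: [10, 30, 13, 45, 31, 46, 32]
Tree (level-order array): [10, None, 30, 13, 45, None, None, 31, 46, None, 32]
Postorder traversal: [13, 32, 31, 46, 45, 30, 10]


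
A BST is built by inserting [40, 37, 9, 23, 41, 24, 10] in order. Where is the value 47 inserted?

Starting tree (level order): [40, 37, 41, 9, None, None, None, None, 23, 10, 24]
Insertion path: 40 -> 41
Result: insert 47 as right child of 41
Final tree (level order): [40, 37, 41, 9, None, None, 47, None, 23, None, None, 10, 24]


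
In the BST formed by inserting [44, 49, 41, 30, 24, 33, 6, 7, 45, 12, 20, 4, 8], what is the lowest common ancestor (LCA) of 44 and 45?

Tree insertion order: [44, 49, 41, 30, 24, 33, 6, 7, 45, 12, 20, 4, 8]
Tree (level-order array): [44, 41, 49, 30, None, 45, None, 24, 33, None, None, 6, None, None, None, 4, 7, None, None, None, 12, 8, 20]
In a BST, the LCA of p=44, q=45 is the first node v on the
root-to-leaf path with p <= v <= q (go left if both < v, right if both > v).
Walk from root:
  at 44: 44 <= 44 <= 45, this is the LCA
LCA = 44


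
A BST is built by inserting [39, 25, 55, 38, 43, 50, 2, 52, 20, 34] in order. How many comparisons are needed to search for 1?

Search path for 1: 39 -> 25 -> 2
Found: False
Comparisons: 3


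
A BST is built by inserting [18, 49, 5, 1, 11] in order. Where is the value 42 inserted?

Starting tree (level order): [18, 5, 49, 1, 11]
Insertion path: 18 -> 49
Result: insert 42 as left child of 49
Final tree (level order): [18, 5, 49, 1, 11, 42]


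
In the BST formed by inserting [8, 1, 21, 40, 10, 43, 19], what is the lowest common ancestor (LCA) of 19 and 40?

Tree insertion order: [8, 1, 21, 40, 10, 43, 19]
Tree (level-order array): [8, 1, 21, None, None, 10, 40, None, 19, None, 43]
In a BST, the LCA of p=19, q=40 is the first node v on the
root-to-leaf path with p <= v <= q (go left if both < v, right if both > v).
Walk from root:
  at 8: both 19 and 40 > 8, go right
  at 21: 19 <= 21 <= 40, this is the LCA
LCA = 21


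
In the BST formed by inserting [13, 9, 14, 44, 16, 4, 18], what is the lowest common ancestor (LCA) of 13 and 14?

Tree insertion order: [13, 9, 14, 44, 16, 4, 18]
Tree (level-order array): [13, 9, 14, 4, None, None, 44, None, None, 16, None, None, 18]
In a BST, the LCA of p=13, q=14 is the first node v on the
root-to-leaf path with p <= v <= q (go left if both < v, right if both > v).
Walk from root:
  at 13: 13 <= 13 <= 14, this is the LCA
LCA = 13


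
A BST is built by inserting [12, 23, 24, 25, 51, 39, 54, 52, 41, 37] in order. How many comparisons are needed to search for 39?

Search path for 39: 12 -> 23 -> 24 -> 25 -> 51 -> 39
Found: True
Comparisons: 6


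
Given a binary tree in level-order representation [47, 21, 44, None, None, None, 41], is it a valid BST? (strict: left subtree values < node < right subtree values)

Level-order array: [47, 21, 44, None, None, None, 41]
Validate using subtree bounds (lo, hi): at each node, require lo < value < hi,
then recurse left with hi=value and right with lo=value.
Preorder trace (stopping at first violation):
  at node 47 with bounds (-inf, +inf): OK
  at node 21 with bounds (-inf, 47): OK
  at node 44 with bounds (47, +inf): VIOLATION
Node 44 violates its bound: not (47 < 44 < +inf).
Result: Not a valid BST


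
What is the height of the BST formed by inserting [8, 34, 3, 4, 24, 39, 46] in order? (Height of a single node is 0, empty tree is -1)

Insertion order: [8, 34, 3, 4, 24, 39, 46]
Tree (level-order array): [8, 3, 34, None, 4, 24, 39, None, None, None, None, None, 46]
Compute height bottom-up (empty subtree = -1):
  height(4) = 1 + max(-1, -1) = 0
  height(3) = 1 + max(-1, 0) = 1
  height(24) = 1 + max(-1, -1) = 0
  height(46) = 1 + max(-1, -1) = 0
  height(39) = 1 + max(-1, 0) = 1
  height(34) = 1 + max(0, 1) = 2
  height(8) = 1 + max(1, 2) = 3
Height = 3


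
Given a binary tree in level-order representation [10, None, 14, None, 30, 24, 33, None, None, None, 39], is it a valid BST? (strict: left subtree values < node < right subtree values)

Level-order array: [10, None, 14, None, 30, 24, 33, None, None, None, 39]
Validate using subtree bounds (lo, hi): at each node, require lo < value < hi,
then recurse left with hi=value and right with lo=value.
Preorder trace (stopping at first violation):
  at node 10 with bounds (-inf, +inf): OK
  at node 14 with bounds (10, +inf): OK
  at node 30 with bounds (14, +inf): OK
  at node 24 with bounds (14, 30): OK
  at node 33 with bounds (30, +inf): OK
  at node 39 with bounds (33, +inf): OK
No violation found at any node.
Result: Valid BST


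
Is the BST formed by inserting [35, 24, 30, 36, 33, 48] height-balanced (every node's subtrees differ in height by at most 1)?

Tree (level-order array): [35, 24, 36, None, 30, None, 48, None, 33]
Definition: a tree is height-balanced if, at every node, |h(left) - h(right)| <= 1 (empty subtree has height -1).
Bottom-up per-node check:
  node 33: h_left=-1, h_right=-1, diff=0 [OK], height=0
  node 30: h_left=-1, h_right=0, diff=1 [OK], height=1
  node 24: h_left=-1, h_right=1, diff=2 [FAIL (|-1-1|=2 > 1)], height=2
  node 48: h_left=-1, h_right=-1, diff=0 [OK], height=0
  node 36: h_left=-1, h_right=0, diff=1 [OK], height=1
  node 35: h_left=2, h_right=1, diff=1 [OK], height=3
Node 24 violates the condition: |-1 - 1| = 2 > 1.
Result: Not balanced


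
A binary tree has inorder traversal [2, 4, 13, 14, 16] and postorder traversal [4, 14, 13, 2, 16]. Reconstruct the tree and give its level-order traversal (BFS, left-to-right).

Inorder:   [2, 4, 13, 14, 16]
Postorder: [4, 14, 13, 2, 16]
Algorithm: postorder visits root last, so walk postorder right-to-left;
each value is the root of the current inorder slice — split it at that
value, recurse on the right subtree first, then the left.
Recursive splits:
  root=16; inorder splits into left=[2, 4, 13, 14], right=[]
  root=2; inorder splits into left=[], right=[4, 13, 14]
  root=13; inorder splits into left=[4], right=[14]
  root=14; inorder splits into left=[], right=[]
  root=4; inorder splits into left=[], right=[]
Reconstructed level-order: [16, 2, 13, 4, 14]


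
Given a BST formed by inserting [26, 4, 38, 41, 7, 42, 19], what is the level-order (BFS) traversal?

Tree insertion order: [26, 4, 38, 41, 7, 42, 19]
Tree (level-order array): [26, 4, 38, None, 7, None, 41, None, 19, None, 42]
BFS from the root, enqueuing left then right child of each popped node:
  queue [26] -> pop 26, enqueue [4, 38], visited so far: [26]
  queue [4, 38] -> pop 4, enqueue [7], visited so far: [26, 4]
  queue [38, 7] -> pop 38, enqueue [41], visited so far: [26, 4, 38]
  queue [7, 41] -> pop 7, enqueue [19], visited so far: [26, 4, 38, 7]
  queue [41, 19] -> pop 41, enqueue [42], visited so far: [26, 4, 38, 7, 41]
  queue [19, 42] -> pop 19, enqueue [none], visited so far: [26, 4, 38, 7, 41, 19]
  queue [42] -> pop 42, enqueue [none], visited so far: [26, 4, 38, 7, 41, 19, 42]
Result: [26, 4, 38, 7, 41, 19, 42]


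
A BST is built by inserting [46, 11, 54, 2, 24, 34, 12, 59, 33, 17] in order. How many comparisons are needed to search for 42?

Search path for 42: 46 -> 11 -> 24 -> 34
Found: False
Comparisons: 4


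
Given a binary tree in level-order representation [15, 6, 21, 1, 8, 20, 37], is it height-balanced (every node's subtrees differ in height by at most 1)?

Tree (level-order array): [15, 6, 21, 1, 8, 20, 37]
Definition: a tree is height-balanced if, at every node, |h(left) - h(right)| <= 1 (empty subtree has height -1).
Bottom-up per-node check:
  node 1: h_left=-1, h_right=-1, diff=0 [OK], height=0
  node 8: h_left=-1, h_right=-1, diff=0 [OK], height=0
  node 6: h_left=0, h_right=0, diff=0 [OK], height=1
  node 20: h_left=-1, h_right=-1, diff=0 [OK], height=0
  node 37: h_left=-1, h_right=-1, diff=0 [OK], height=0
  node 21: h_left=0, h_right=0, diff=0 [OK], height=1
  node 15: h_left=1, h_right=1, diff=0 [OK], height=2
All nodes satisfy the balance condition.
Result: Balanced


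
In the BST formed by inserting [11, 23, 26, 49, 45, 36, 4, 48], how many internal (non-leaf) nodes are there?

Tree built from: [11, 23, 26, 49, 45, 36, 4, 48]
Tree (level-order array): [11, 4, 23, None, None, None, 26, None, 49, 45, None, 36, 48]
Rule: An internal node has at least one child.
Per-node child counts:
  node 11: 2 child(ren)
  node 4: 0 child(ren)
  node 23: 1 child(ren)
  node 26: 1 child(ren)
  node 49: 1 child(ren)
  node 45: 2 child(ren)
  node 36: 0 child(ren)
  node 48: 0 child(ren)
Matching nodes: [11, 23, 26, 49, 45]
Count of internal (non-leaf) nodes: 5


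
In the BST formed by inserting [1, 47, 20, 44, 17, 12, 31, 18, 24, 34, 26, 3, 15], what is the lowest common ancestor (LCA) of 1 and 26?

Tree insertion order: [1, 47, 20, 44, 17, 12, 31, 18, 24, 34, 26, 3, 15]
Tree (level-order array): [1, None, 47, 20, None, 17, 44, 12, 18, 31, None, 3, 15, None, None, 24, 34, None, None, None, None, None, 26]
In a BST, the LCA of p=1, q=26 is the first node v on the
root-to-leaf path with p <= v <= q (go left if both < v, right if both > v).
Walk from root:
  at 1: 1 <= 1 <= 26, this is the LCA
LCA = 1


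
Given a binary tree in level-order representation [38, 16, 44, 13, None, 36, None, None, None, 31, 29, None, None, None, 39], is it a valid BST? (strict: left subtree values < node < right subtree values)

Level-order array: [38, 16, 44, 13, None, 36, None, None, None, 31, 29, None, None, None, 39]
Validate using subtree bounds (lo, hi): at each node, require lo < value < hi,
then recurse left with hi=value and right with lo=value.
Preorder trace (stopping at first violation):
  at node 38 with bounds (-inf, +inf): OK
  at node 16 with bounds (-inf, 38): OK
  at node 13 with bounds (-inf, 16): OK
  at node 44 with bounds (38, +inf): OK
  at node 36 with bounds (38, 44): VIOLATION
Node 36 violates its bound: not (38 < 36 < 44).
Result: Not a valid BST


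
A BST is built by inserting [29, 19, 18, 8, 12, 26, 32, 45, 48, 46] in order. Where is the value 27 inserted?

Starting tree (level order): [29, 19, 32, 18, 26, None, 45, 8, None, None, None, None, 48, None, 12, 46]
Insertion path: 29 -> 19 -> 26
Result: insert 27 as right child of 26
Final tree (level order): [29, 19, 32, 18, 26, None, 45, 8, None, None, 27, None, 48, None, 12, None, None, 46]


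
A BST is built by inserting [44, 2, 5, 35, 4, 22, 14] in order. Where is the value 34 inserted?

Starting tree (level order): [44, 2, None, None, 5, 4, 35, None, None, 22, None, 14]
Insertion path: 44 -> 2 -> 5 -> 35 -> 22
Result: insert 34 as right child of 22
Final tree (level order): [44, 2, None, None, 5, 4, 35, None, None, 22, None, 14, 34]


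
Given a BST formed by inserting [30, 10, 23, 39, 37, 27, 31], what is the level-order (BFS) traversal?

Tree insertion order: [30, 10, 23, 39, 37, 27, 31]
Tree (level-order array): [30, 10, 39, None, 23, 37, None, None, 27, 31]
BFS from the root, enqueuing left then right child of each popped node:
  queue [30] -> pop 30, enqueue [10, 39], visited so far: [30]
  queue [10, 39] -> pop 10, enqueue [23], visited so far: [30, 10]
  queue [39, 23] -> pop 39, enqueue [37], visited so far: [30, 10, 39]
  queue [23, 37] -> pop 23, enqueue [27], visited so far: [30, 10, 39, 23]
  queue [37, 27] -> pop 37, enqueue [31], visited so far: [30, 10, 39, 23, 37]
  queue [27, 31] -> pop 27, enqueue [none], visited so far: [30, 10, 39, 23, 37, 27]
  queue [31] -> pop 31, enqueue [none], visited so far: [30, 10, 39, 23, 37, 27, 31]
Result: [30, 10, 39, 23, 37, 27, 31]


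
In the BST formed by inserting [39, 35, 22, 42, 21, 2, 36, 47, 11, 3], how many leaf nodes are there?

Tree built from: [39, 35, 22, 42, 21, 2, 36, 47, 11, 3]
Tree (level-order array): [39, 35, 42, 22, 36, None, 47, 21, None, None, None, None, None, 2, None, None, 11, 3]
Rule: A leaf has 0 children.
Per-node child counts:
  node 39: 2 child(ren)
  node 35: 2 child(ren)
  node 22: 1 child(ren)
  node 21: 1 child(ren)
  node 2: 1 child(ren)
  node 11: 1 child(ren)
  node 3: 0 child(ren)
  node 36: 0 child(ren)
  node 42: 1 child(ren)
  node 47: 0 child(ren)
Matching nodes: [3, 36, 47]
Count of leaf nodes: 3


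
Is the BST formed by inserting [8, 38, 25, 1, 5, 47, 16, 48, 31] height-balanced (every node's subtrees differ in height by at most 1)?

Tree (level-order array): [8, 1, 38, None, 5, 25, 47, None, None, 16, 31, None, 48]
Definition: a tree is height-balanced if, at every node, |h(left) - h(right)| <= 1 (empty subtree has height -1).
Bottom-up per-node check:
  node 5: h_left=-1, h_right=-1, diff=0 [OK], height=0
  node 1: h_left=-1, h_right=0, diff=1 [OK], height=1
  node 16: h_left=-1, h_right=-1, diff=0 [OK], height=0
  node 31: h_left=-1, h_right=-1, diff=0 [OK], height=0
  node 25: h_left=0, h_right=0, diff=0 [OK], height=1
  node 48: h_left=-1, h_right=-1, diff=0 [OK], height=0
  node 47: h_left=-1, h_right=0, diff=1 [OK], height=1
  node 38: h_left=1, h_right=1, diff=0 [OK], height=2
  node 8: h_left=1, h_right=2, diff=1 [OK], height=3
All nodes satisfy the balance condition.
Result: Balanced


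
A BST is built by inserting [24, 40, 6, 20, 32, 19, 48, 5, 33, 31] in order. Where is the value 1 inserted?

Starting tree (level order): [24, 6, 40, 5, 20, 32, 48, None, None, 19, None, 31, 33]
Insertion path: 24 -> 6 -> 5
Result: insert 1 as left child of 5
Final tree (level order): [24, 6, 40, 5, 20, 32, 48, 1, None, 19, None, 31, 33]


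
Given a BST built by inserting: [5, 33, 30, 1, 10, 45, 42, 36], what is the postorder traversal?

Tree insertion order: [5, 33, 30, 1, 10, 45, 42, 36]
Tree (level-order array): [5, 1, 33, None, None, 30, 45, 10, None, 42, None, None, None, 36]
Postorder traversal: [1, 10, 30, 36, 42, 45, 33, 5]


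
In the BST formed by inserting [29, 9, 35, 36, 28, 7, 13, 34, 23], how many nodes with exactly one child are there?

Tree built from: [29, 9, 35, 36, 28, 7, 13, 34, 23]
Tree (level-order array): [29, 9, 35, 7, 28, 34, 36, None, None, 13, None, None, None, None, None, None, 23]
Rule: These are nodes with exactly 1 non-null child.
Per-node child counts:
  node 29: 2 child(ren)
  node 9: 2 child(ren)
  node 7: 0 child(ren)
  node 28: 1 child(ren)
  node 13: 1 child(ren)
  node 23: 0 child(ren)
  node 35: 2 child(ren)
  node 34: 0 child(ren)
  node 36: 0 child(ren)
Matching nodes: [28, 13]
Count of nodes with exactly one child: 2


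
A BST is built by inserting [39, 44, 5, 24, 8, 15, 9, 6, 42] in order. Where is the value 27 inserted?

Starting tree (level order): [39, 5, 44, None, 24, 42, None, 8, None, None, None, 6, 15, None, None, 9]
Insertion path: 39 -> 5 -> 24
Result: insert 27 as right child of 24
Final tree (level order): [39, 5, 44, None, 24, 42, None, 8, 27, None, None, 6, 15, None, None, None, None, 9]


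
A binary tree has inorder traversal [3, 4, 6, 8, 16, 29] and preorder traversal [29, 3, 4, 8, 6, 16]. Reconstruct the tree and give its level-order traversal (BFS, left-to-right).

Inorder:  [3, 4, 6, 8, 16, 29]
Preorder: [29, 3, 4, 8, 6, 16]
Algorithm: preorder visits root first, so consume preorder in order;
for each root, split the current inorder slice at that value into
left-subtree inorder and right-subtree inorder, then recurse.
Recursive splits:
  root=29; inorder splits into left=[3, 4, 6, 8, 16], right=[]
  root=3; inorder splits into left=[], right=[4, 6, 8, 16]
  root=4; inorder splits into left=[], right=[6, 8, 16]
  root=8; inorder splits into left=[6], right=[16]
  root=6; inorder splits into left=[], right=[]
  root=16; inorder splits into left=[], right=[]
Reconstructed level-order: [29, 3, 4, 8, 6, 16]


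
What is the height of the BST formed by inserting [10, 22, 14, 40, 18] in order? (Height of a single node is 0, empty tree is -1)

Insertion order: [10, 22, 14, 40, 18]
Tree (level-order array): [10, None, 22, 14, 40, None, 18]
Compute height bottom-up (empty subtree = -1):
  height(18) = 1 + max(-1, -1) = 0
  height(14) = 1 + max(-1, 0) = 1
  height(40) = 1 + max(-1, -1) = 0
  height(22) = 1 + max(1, 0) = 2
  height(10) = 1 + max(-1, 2) = 3
Height = 3


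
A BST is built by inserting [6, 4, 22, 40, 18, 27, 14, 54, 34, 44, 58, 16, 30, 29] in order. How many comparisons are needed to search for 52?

Search path for 52: 6 -> 22 -> 40 -> 54 -> 44
Found: False
Comparisons: 5


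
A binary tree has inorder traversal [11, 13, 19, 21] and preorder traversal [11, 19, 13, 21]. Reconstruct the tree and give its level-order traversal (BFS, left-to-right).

Inorder:  [11, 13, 19, 21]
Preorder: [11, 19, 13, 21]
Algorithm: preorder visits root first, so consume preorder in order;
for each root, split the current inorder slice at that value into
left-subtree inorder and right-subtree inorder, then recurse.
Recursive splits:
  root=11; inorder splits into left=[], right=[13, 19, 21]
  root=19; inorder splits into left=[13], right=[21]
  root=13; inorder splits into left=[], right=[]
  root=21; inorder splits into left=[], right=[]
Reconstructed level-order: [11, 19, 13, 21]


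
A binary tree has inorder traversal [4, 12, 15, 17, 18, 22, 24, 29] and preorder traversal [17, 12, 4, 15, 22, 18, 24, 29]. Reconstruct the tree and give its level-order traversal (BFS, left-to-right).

Inorder:  [4, 12, 15, 17, 18, 22, 24, 29]
Preorder: [17, 12, 4, 15, 22, 18, 24, 29]
Algorithm: preorder visits root first, so consume preorder in order;
for each root, split the current inorder slice at that value into
left-subtree inorder and right-subtree inorder, then recurse.
Recursive splits:
  root=17; inorder splits into left=[4, 12, 15], right=[18, 22, 24, 29]
  root=12; inorder splits into left=[4], right=[15]
  root=4; inorder splits into left=[], right=[]
  root=15; inorder splits into left=[], right=[]
  root=22; inorder splits into left=[18], right=[24, 29]
  root=18; inorder splits into left=[], right=[]
  root=24; inorder splits into left=[], right=[29]
  root=29; inorder splits into left=[], right=[]
Reconstructed level-order: [17, 12, 22, 4, 15, 18, 24, 29]


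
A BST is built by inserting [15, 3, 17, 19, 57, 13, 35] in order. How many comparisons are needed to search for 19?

Search path for 19: 15 -> 17 -> 19
Found: True
Comparisons: 3


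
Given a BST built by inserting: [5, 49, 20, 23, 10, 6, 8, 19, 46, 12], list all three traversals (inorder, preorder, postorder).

Tree insertion order: [5, 49, 20, 23, 10, 6, 8, 19, 46, 12]
Tree (level-order array): [5, None, 49, 20, None, 10, 23, 6, 19, None, 46, None, 8, 12]
Inorder (L, root, R): [5, 6, 8, 10, 12, 19, 20, 23, 46, 49]
Preorder (root, L, R): [5, 49, 20, 10, 6, 8, 19, 12, 23, 46]
Postorder (L, R, root): [8, 6, 12, 19, 10, 46, 23, 20, 49, 5]


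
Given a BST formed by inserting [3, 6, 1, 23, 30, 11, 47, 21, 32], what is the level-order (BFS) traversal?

Tree insertion order: [3, 6, 1, 23, 30, 11, 47, 21, 32]
Tree (level-order array): [3, 1, 6, None, None, None, 23, 11, 30, None, 21, None, 47, None, None, 32]
BFS from the root, enqueuing left then right child of each popped node:
  queue [3] -> pop 3, enqueue [1, 6], visited so far: [3]
  queue [1, 6] -> pop 1, enqueue [none], visited so far: [3, 1]
  queue [6] -> pop 6, enqueue [23], visited so far: [3, 1, 6]
  queue [23] -> pop 23, enqueue [11, 30], visited so far: [3, 1, 6, 23]
  queue [11, 30] -> pop 11, enqueue [21], visited so far: [3, 1, 6, 23, 11]
  queue [30, 21] -> pop 30, enqueue [47], visited so far: [3, 1, 6, 23, 11, 30]
  queue [21, 47] -> pop 21, enqueue [none], visited so far: [3, 1, 6, 23, 11, 30, 21]
  queue [47] -> pop 47, enqueue [32], visited so far: [3, 1, 6, 23, 11, 30, 21, 47]
  queue [32] -> pop 32, enqueue [none], visited so far: [3, 1, 6, 23, 11, 30, 21, 47, 32]
Result: [3, 1, 6, 23, 11, 30, 21, 47, 32]


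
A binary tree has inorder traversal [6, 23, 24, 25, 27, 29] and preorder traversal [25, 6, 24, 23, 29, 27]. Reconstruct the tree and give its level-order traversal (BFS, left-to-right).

Inorder:  [6, 23, 24, 25, 27, 29]
Preorder: [25, 6, 24, 23, 29, 27]
Algorithm: preorder visits root first, so consume preorder in order;
for each root, split the current inorder slice at that value into
left-subtree inorder and right-subtree inorder, then recurse.
Recursive splits:
  root=25; inorder splits into left=[6, 23, 24], right=[27, 29]
  root=6; inorder splits into left=[], right=[23, 24]
  root=24; inorder splits into left=[23], right=[]
  root=23; inorder splits into left=[], right=[]
  root=29; inorder splits into left=[27], right=[]
  root=27; inorder splits into left=[], right=[]
Reconstructed level-order: [25, 6, 29, 24, 27, 23]


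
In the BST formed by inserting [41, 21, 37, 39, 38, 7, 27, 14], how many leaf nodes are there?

Tree built from: [41, 21, 37, 39, 38, 7, 27, 14]
Tree (level-order array): [41, 21, None, 7, 37, None, 14, 27, 39, None, None, None, None, 38]
Rule: A leaf has 0 children.
Per-node child counts:
  node 41: 1 child(ren)
  node 21: 2 child(ren)
  node 7: 1 child(ren)
  node 14: 0 child(ren)
  node 37: 2 child(ren)
  node 27: 0 child(ren)
  node 39: 1 child(ren)
  node 38: 0 child(ren)
Matching nodes: [14, 27, 38]
Count of leaf nodes: 3


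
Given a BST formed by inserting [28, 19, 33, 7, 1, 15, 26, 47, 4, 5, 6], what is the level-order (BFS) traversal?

Tree insertion order: [28, 19, 33, 7, 1, 15, 26, 47, 4, 5, 6]
Tree (level-order array): [28, 19, 33, 7, 26, None, 47, 1, 15, None, None, None, None, None, 4, None, None, None, 5, None, 6]
BFS from the root, enqueuing left then right child of each popped node:
  queue [28] -> pop 28, enqueue [19, 33], visited so far: [28]
  queue [19, 33] -> pop 19, enqueue [7, 26], visited so far: [28, 19]
  queue [33, 7, 26] -> pop 33, enqueue [47], visited so far: [28, 19, 33]
  queue [7, 26, 47] -> pop 7, enqueue [1, 15], visited so far: [28, 19, 33, 7]
  queue [26, 47, 1, 15] -> pop 26, enqueue [none], visited so far: [28, 19, 33, 7, 26]
  queue [47, 1, 15] -> pop 47, enqueue [none], visited so far: [28, 19, 33, 7, 26, 47]
  queue [1, 15] -> pop 1, enqueue [4], visited so far: [28, 19, 33, 7, 26, 47, 1]
  queue [15, 4] -> pop 15, enqueue [none], visited so far: [28, 19, 33, 7, 26, 47, 1, 15]
  queue [4] -> pop 4, enqueue [5], visited so far: [28, 19, 33, 7, 26, 47, 1, 15, 4]
  queue [5] -> pop 5, enqueue [6], visited so far: [28, 19, 33, 7, 26, 47, 1, 15, 4, 5]
  queue [6] -> pop 6, enqueue [none], visited so far: [28, 19, 33, 7, 26, 47, 1, 15, 4, 5, 6]
Result: [28, 19, 33, 7, 26, 47, 1, 15, 4, 5, 6]


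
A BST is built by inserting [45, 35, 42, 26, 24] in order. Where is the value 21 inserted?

Starting tree (level order): [45, 35, None, 26, 42, 24]
Insertion path: 45 -> 35 -> 26 -> 24
Result: insert 21 as left child of 24
Final tree (level order): [45, 35, None, 26, 42, 24, None, None, None, 21]


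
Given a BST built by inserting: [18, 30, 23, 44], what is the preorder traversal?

Tree insertion order: [18, 30, 23, 44]
Tree (level-order array): [18, None, 30, 23, 44]
Preorder traversal: [18, 30, 23, 44]


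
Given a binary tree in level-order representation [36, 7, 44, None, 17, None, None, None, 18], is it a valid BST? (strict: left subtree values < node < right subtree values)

Level-order array: [36, 7, 44, None, 17, None, None, None, 18]
Validate using subtree bounds (lo, hi): at each node, require lo < value < hi,
then recurse left with hi=value and right with lo=value.
Preorder trace (stopping at first violation):
  at node 36 with bounds (-inf, +inf): OK
  at node 7 with bounds (-inf, 36): OK
  at node 17 with bounds (7, 36): OK
  at node 18 with bounds (17, 36): OK
  at node 44 with bounds (36, +inf): OK
No violation found at any node.
Result: Valid BST


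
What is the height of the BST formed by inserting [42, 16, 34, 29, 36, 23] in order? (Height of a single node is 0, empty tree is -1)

Insertion order: [42, 16, 34, 29, 36, 23]
Tree (level-order array): [42, 16, None, None, 34, 29, 36, 23]
Compute height bottom-up (empty subtree = -1):
  height(23) = 1 + max(-1, -1) = 0
  height(29) = 1 + max(0, -1) = 1
  height(36) = 1 + max(-1, -1) = 0
  height(34) = 1 + max(1, 0) = 2
  height(16) = 1 + max(-1, 2) = 3
  height(42) = 1 + max(3, -1) = 4
Height = 4


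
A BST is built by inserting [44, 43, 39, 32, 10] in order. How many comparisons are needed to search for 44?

Search path for 44: 44
Found: True
Comparisons: 1


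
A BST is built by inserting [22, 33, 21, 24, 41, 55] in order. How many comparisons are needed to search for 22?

Search path for 22: 22
Found: True
Comparisons: 1


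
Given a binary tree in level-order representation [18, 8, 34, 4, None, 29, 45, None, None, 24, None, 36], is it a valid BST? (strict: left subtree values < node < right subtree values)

Level-order array: [18, 8, 34, 4, None, 29, 45, None, None, 24, None, 36]
Validate using subtree bounds (lo, hi): at each node, require lo < value < hi,
then recurse left with hi=value and right with lo=value.
Preorder trace (stopping at first violation):
  at node 18 with bounds (-inf, +inf): OK
  at node 8 with bounds (-inf, 18): OK
  at node 4 with bounds (-inf, 8): OK
  at node 34 with bounds (18, +inf): OK
  at node 29 with bounds (18, 34): OK
  at node 24 with bounds (18, 29): OK
  at node 45 with bounds (34, +inf): OK
  at node 36 with bounds (34, 45): OK
No violation found at any node.
Result: Valid BST


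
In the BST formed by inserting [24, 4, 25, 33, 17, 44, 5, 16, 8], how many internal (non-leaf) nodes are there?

Tree built from: [24, 4, 25, 33, 17, 44, 5, 16, 8]
Tree (level-order array): [24, 4, 25, None, 17, None, 33, 5, None, None, 44, None, 16, None, None, 8]
Rule: An internal node has at least one child.
Per-node child counts:
  node 24: 2 child(ren)
  node 4: 1 child(ren)
  node 17: 1 child(ren)
  node 5: 1 child(ren)
  node 16: 1 child(ren)
  node 8: 0 child(ren)
  node 25: 1 child(ren)
  node 33: 1 child(ren)
  node 44: 0 child(ren)
Matching nodes: [24, 4, 17, 5, 16, 25, 33]
Count of internal (non-leaf) nodes: 7


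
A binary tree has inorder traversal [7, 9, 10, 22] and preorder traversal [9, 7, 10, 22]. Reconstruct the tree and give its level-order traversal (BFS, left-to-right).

Inorder:  [7, 9, 10, 22]
Preorder: [9, 7, 10, 22]
Algorithm: preorder visits root first, so consume preorder in order;
for each root, split the current inorder slice at that value into
left-subtree inorder and right-subtree inorder, then recurse.
Recursive splits:
  root=9; inorder splits into left=[7], right=[10, 22]
  root=7; inorder splits into left=[], right=[]
  root=10; inorder splits into left=[], right=[22]
  root=22; inorder splits into left=[], right=[]
Reconstructed level-order: [9, 7, 10, 22]


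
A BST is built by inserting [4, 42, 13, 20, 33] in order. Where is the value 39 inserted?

Starting tree (level order): [4, None, 42, 13, None, None, 20, None, 33]
Insertion path: 4 -> 42 -> 13 -> 20 -> 33
Result: insert 39 as right child of 33
Final tree (level order): [4, None, 42, 13, None, None, 20, None, 33, None, 39]


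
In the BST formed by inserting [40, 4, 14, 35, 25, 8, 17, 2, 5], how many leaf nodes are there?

Tree built from: [40, 4, 14, 35, 25, 8, 17, 2, 5]
Tree (level-order array): [40, 4, None, 2, 14, None, None, 8, 35, 5, None, 25, None, None, None, 17]
Rule: A leaf has 0 children.
Per-node child counts:
  node 40: 1 child(ren)
  node 4: 2 child(ren)
  node 2: 0 child(ren)
  node 14: 2 child(ren)
  node 8: 1 child(ren)
  node 5: 0 child(ren)
  node 35: 1 child(ren)
  node 25: 1 child(ren)
  node 17: 0 child(ren)
Matching nodes: [2, 5, 17]
Count of leaf nodes: 3


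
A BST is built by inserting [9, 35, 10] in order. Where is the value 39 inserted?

Starting tree (level order): [9, None, 35, 10]
Insertion path: 9 -> 35
Result: insert 39 as right child of 35
Final tree (level order): [9, None, 35, 10, 39]


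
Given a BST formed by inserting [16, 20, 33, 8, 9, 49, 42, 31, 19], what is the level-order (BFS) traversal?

Tree insertion order: [16, 20, 33, 8, 9, 49, 42, 31, 19]
Tree (level-order array): [16, 8, 20, None, 9, 19, 33, None, None, None, None, 31, 49, None, None, 42]
BFS from the root, enqueuing left then right child of each popped node:
  queue [16] -> pop 16, enqueue [8, 20], visited so far: [16]
  queue [8, 20] -> pop 8, enqueue [9], visited so far: [16, 8]
  queue [20, 9] -> pop 20, enqueue [19, 33], visited so far: [16, 8, 20]
  queue [9, 19, 33] -> pop 9, enqueue [none], visited so far: [16, 8, 20, 9]
  queue [19, 33] -> pop 19, enqueue [none], visited so far: [16, 8, 20, 9, 19]
  queue [33] -> pop 33, enqueue [31, 49], visited so far: [16, 8, 20, 9, 19, 33]
  queue [31, 49] -> pop 31, enqueue [none], visited so far: [16, 8, 20, 9, 19, 33, 31]
  queue [49] -> pop 49, enqueue [42], visited so far: [16, 8, 20, 9, 19, 33, 31, 49]
  queue [42] -> pop 42, enqueue [none], visited so far: [16, 8, 20, 9, 19, 33, 31, 49, 42]
Result: [16, 8, 20, 9, 19, 33, 31, 49, 42]


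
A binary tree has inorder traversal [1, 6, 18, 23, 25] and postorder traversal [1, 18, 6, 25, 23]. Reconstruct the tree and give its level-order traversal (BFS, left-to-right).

Inorder:   [1, 6, 18, 23, 25]
Postorder: [1, 18, 6, 25, 23]
Algorithm: postorder visits root last, so walk postorder right-to-left;
each value is the root of the current inorder slice — split it at that
value, recurse on the right subtree first, then the left.
Recursive splits:
  root=23; inorder splits into left=[1, 6, 18], right=[25]
  root=25; inorder splits into left=[], right=[]
  root=6; inorder splits into left=[1], right=[18]
  root=18; inorder splits into left=[], right=[]
  root=1; inorder splits into left=[], right=[]
Reconstructed level-order: [23, 6, 25, 1, 18]


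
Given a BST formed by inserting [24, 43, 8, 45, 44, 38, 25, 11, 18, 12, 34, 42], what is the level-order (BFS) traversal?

Tree insertion order: [24, 43, 8, 45, 44, 38, 25, 11, 18, 12, 34, 42]
Tree (level-order array): [24, 8, 43, None, 11, 38, 45, None, 18, 25, 42, 44, None, 12, None, None, 34]
BFS from the root, enqueuing left then right child of each popped node:
  queue [24] -> pop 24, enqueue [8, 43], visited so far: [24]
  queue [8, 43] -> pop 8, enqueue [11], visited so far: [24, 8]
  queue [43, 11] -> pop 43, enqueue [38, 45], visited so far: [24, 8, 43]
  queue [11, 38, 45] -> pop 11, enqueue [18], visited so far: [24, 8, 43, 11]
  queue [38, 45, 18] -> pop 38, enqueue [25, 42], visited so far: [24, 8, 43, 11, 38]
  queue [45, 18, 25, 42] -> pop 45, enqueue [44], visited so far: [24, 8, 43, 11, 38, 45]
  queue [18, 25, 42, 44] -> pop 18, enqueue [12], visited so far: [24, 8, 43, 11, 38, 45, 18]
  queue [25, 42, 44, 12] -> pop 25, enqueue [34], visited so far: [24, 8, 43, 11, 38, 45, 18, 25]
  queue [42, 44, 12, 34] -> pop 42, enqueue [none], visited so far: [24, 8, 43, 11, 38, 45, 18, 25, 42]
  queue [44, 12, 34] -> pop 44, enqueue [none], visited so far: [24, 8, 43, 11, 38, 45, 18, 25, 42, 44]
  queue [12, 34] -> pop 12, enqueue [none], visited so far: [24, 8, 43, 11, 38, 45, 18, 25, 42, 44, 12]
  queue [34] -> pop 34, enqueue [none], visited so far: [24, 8, 43, 11, 38, 45, 18, 25, 42, 44, 12, 34]
Result: [24, 8, 43, 11, 38, 45, 18, 25, 42, 44, 12, 34]


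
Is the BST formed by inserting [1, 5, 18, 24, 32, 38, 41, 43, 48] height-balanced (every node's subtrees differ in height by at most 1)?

Tree (level-order array): [1, None, 5, None, 18, None, 24, None, 32, None, 38, None, 41, None, 43, None, 48]
Definition: a tree is height-balanced if, at every node, |h(left) - h(right)| <= 1 (empty subtree has height -1).
Bottom-up per-node check:
  node 48: h_left=-1, h_right=-1, diff=0 [OK], height=0
  node 43: h_left=-1, h_right=0, diff=1 [OK], height=1
  node 41: h_left=-1, h_right=1, diff=2 [FAIL (|-1-1|=2 > 1)], height=2
  node 38: h_left=-1, h_right=2, diff=3 [FAIL (|-1-2|=3 > 1)], height=3
  node 32: h_left=-1, h_right=3, diff=4 [FAIL (|-1-3|=4 > 1)], height=4
  node 24: h_left=-1, h_right=4, diff=5 [FAIL (|-1-4|=5 > 1)], height=5
  node 18: h_left=-1, h_right=5, diff=6 [FAIL (|-1-5|=6 > 1)], height=6
  node 5: h_left=-1, h_right=6, diff=7 [FAIL (|-1-6|=7 > 1)], height=7
  node 1: h_left=-1, h_right=7, diff=8 [FAIL (|-1-7|=8 > 1)], height=8
Node 41 violates the condition: |-1 - 1| = 2 > 1.
Result: Not balanced


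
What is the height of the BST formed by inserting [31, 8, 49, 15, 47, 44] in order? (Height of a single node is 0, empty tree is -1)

Insertion order: [31, 8, 49, 15, 47, 44]
Tree (level-order array): [31, 8, 49, None, 15, 47, None, None, None, 44]
Compute height bottom-up (empty subtree = -1):
  height(15) = 1 + max(-1, -1) = 0
  height(8) = 1 + max(-1, 0) = 1
  height(44) = 1 + max(-1, -1) = 0
  height(47) = 1 + max(0, -1) = 1
  height(49) = 1 + max(1, -1) = 2
  height(31) = 1 + max(1, 2) = 3
Height = 3


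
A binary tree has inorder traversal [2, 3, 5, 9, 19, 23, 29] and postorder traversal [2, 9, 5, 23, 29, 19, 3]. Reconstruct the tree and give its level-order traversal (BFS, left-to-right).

Inorder:   [2, 3, 5, 9, 19, 23, 29]
Postorder: [2, 9, 5, 23, 29, 19, 3]
Algorithm: postorder visits root last, so walk postorder right-to-left;
each value is the root of the current inorder slice — split it at that
value, recurse on the right subtree first, then the left.
Recursive splits:
  root=3; inorder splits into left=[2], right=[5, 9, 19, 23, 29]
  root=19; inorder splits into left=[5, 9], right=[23, 29]
  root=29; inorder splits into left=[23], right=[]
  root=23; inorder splits into left=[], right=[]
  root=5; inorder splits into left=[], right=[9]
  root=9; inorder splits into left=[], right=[]
  root=2; inorder splits into left=[], right=[]
Reconstructed level-order: [3, 2, 19, 5, 29, 9, 23]


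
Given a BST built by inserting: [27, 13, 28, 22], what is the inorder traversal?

Tree insertion order: [27, 13, 28, 22]
Tree (level-order array): [27, 13, 28, None, 22]
Inorder traversal: [13, 22, 27, 28]


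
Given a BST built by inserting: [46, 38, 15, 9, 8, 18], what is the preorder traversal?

Tree insertion order: [46, 38, 15, 9, 8, 18]
Tree (level-order array): [46, 38, None, 15, None, 9, 18, 8]
Preorder traversal: [46, 38, 15, 9, 8, 18]


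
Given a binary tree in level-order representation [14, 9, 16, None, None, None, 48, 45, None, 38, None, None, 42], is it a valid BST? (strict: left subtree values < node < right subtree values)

Level-order array: [14, 9, 16, None, None, None, 48, 45, None, 38, None, None, 42]
Validate using subtree bounds (lo, hi): at each node, require lo < value < hi,
then recurse left with hi=value and right with lo=value.
Preorder trace (stopping at first violation):
  at node 14 with bounds (-inf, +inf): OK
  at node 9 with bounds (-inf, 14): OK
  at node 16 with bounds (14, +inf): OK
  at node 48 with bounds (16, +inf): OK
  at node 45 with bounds (16, 48): OK
  at node 38 with bounds (16, 45): OK
  at node 42 with bounds (38, 45): OK
No violation found at any node.
Result: Valid BST


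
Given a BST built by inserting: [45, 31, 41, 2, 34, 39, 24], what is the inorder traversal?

Tree insertion order: [45, 31, 41, 2, 34, 39, 24]
Tree (level-order array): [45, 31, None, 2, 41, None, 24, 34, None, None, None, None, 39]
Inorder traversal: [2, 24, 31, 34, 39, 41, 45]


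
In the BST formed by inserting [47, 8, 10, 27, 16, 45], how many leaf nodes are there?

Tree built from: [47, 8, 10, 27, 16, 45]
Tree (level-order array): [47, 8, None, None, 10, None, 27, 16, 45]
Rule: A leaf has 0 children.
Per-node child counts:
  node 47: 1 child(ren)
  node 8: 1 child(ren)
  node 10: 1 child(ren)
  node 27: 2 child(ren)
  node 16: 0 child(ren)
  node 45: 0 child(ren)
Matching nodes: [16, 45]
Count of leaf nodes: 2


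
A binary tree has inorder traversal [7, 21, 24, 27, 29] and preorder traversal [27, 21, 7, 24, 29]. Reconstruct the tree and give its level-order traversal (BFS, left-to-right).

Inorder:  [7, 21, 24, 27, 29]
Preorder: [27, 21, 7, 24, 29]
Algorithm: preorder visits root first, so consume preorder in order;
for each root, split the current inorder slice at that value into
left-subtree inorder and right-subtree inorder, then recurse.
Recursive splits:
  root=27; inorder splits into left=[7, 21, 24], right=[29]
  root=21; inorder splits into left=[7], right=[24]
  root=7; inorder splits into left=[], right=[]
  root=24; inorder splits into left=[], right=[]
  root=29; inorder splits into left=[], right=[]
Reconstructed level-order: [27, 21, 29, 7, 24]


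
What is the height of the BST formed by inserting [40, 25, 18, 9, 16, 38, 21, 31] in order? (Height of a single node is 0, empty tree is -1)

Insertion order: [40, 25, 18, 9, 16, 38, 21, 31]
Tree (level-order array): [40, 25, None, 18, 38, 9, 21, 31, None, None, 16]
Compute height bottom-up (empty subtree = -1):
  height(16) = 1 + max(-1, -1) = 0
  height(9) = 1 + max(-1, 0) = 1
  height(21) = 1 + max(-1, -1) = 0
  height(18) = 1 + max(1, 0) = 2
  height(31) = 1 + max(-1, -1) = 0
  height(38) = 1 + max(0, -1) = 1
  height(25) = 1 + max(2, 1) = 3
  height(40) = 1 + max(3, -1) = 4
Height = 4


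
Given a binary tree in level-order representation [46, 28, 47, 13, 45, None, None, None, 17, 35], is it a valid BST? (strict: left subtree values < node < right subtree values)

Level-order array: [46, 28, 47, 13, 45, None, None, None, 17, 35]
Validate using subtree bounds (lo, hi): at each node, require lo < value < hi,
then recurse left with hi=value and right with lo=value.
Preorder trace (stopping at first violation):
  at node 46 with bounds (-inf, +inf): OK
  at node 28 with bounds (-inf, 46): OK
  at node 13 with bounds (-inf, 28): OK
  at node 17 with bounds (13, 28): OK
  at node 45 with bounds (28, 46): OK
  at node 35 with bounds (28, 45): OK
  at node 47 with bounds (46, +inf): OK
No violation found at any node.
Result: Valid BST


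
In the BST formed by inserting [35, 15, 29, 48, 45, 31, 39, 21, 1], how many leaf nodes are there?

Tree built from: [35, 15, 29, 48, 45, 31, 39, 21, 1]
Tree (level-order array): [35, 15, 48, 1, 29, 45, None, None, None, 21, 31, 39]
Rule: A leaf has 0 children.
Per-node child counts:
  node 35: 2 child(ren)
  node 15: 2 child(ren)
  node 1: 0 child(ren)
  node 29: 2 child(ren)
  node 21: 0 child(ren)
  node 31: 0 child(ren)
  node 48: 1 child(ren)
  node 45: 1 child(ren)
  node 39: 0 child(ren)
Matching nodes: [1, 21, 31, 39]
Count of leaf nodes: 4
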